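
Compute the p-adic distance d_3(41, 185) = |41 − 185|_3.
d_3(41, 185) = 1/9

Step 1 — x − y = 41 − 185 = -144. Step 2 — v_3(-144) = 2 (factor: -144 = −(3^2 · 16); the sign does not affect v_p). Step 3 — |x − y|_3 = 3^{-2} = 1/9.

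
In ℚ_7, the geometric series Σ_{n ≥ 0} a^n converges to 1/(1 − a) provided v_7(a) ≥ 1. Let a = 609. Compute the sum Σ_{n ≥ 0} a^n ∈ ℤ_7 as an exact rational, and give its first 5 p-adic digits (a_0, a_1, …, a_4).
Σ a^n = 1/(1 − a) = -1/608;  first 5 digits = (1, 3, 0, 4, 3)

v_7(a) = 1 ≥ 1, so the series converges in ℤ_7 to 1/(1 − a) = 1/(1 − 609) = -1/608. Expand this rational in ℤ_7: compute digits iteratively via d_i = x_i mod 7, x_{i+1} = (x_i − d_i)/7. The first 5 digits are (1, 3, 0, 4, 3).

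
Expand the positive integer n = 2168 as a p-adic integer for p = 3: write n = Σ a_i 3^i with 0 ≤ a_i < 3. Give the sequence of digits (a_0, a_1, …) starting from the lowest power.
(a_0, a_1, …) = (2, 2, 0, 2, 2, 2, 2)

Repeated division by 3 gives the digits low-to-high: 2168 = 2 + 2·3^1 + 2·3^3 + 2·3^4 + 2·3^5 + 2·3^6. Digit sequence: (2, 2, 0, 2, 2, 2, 2).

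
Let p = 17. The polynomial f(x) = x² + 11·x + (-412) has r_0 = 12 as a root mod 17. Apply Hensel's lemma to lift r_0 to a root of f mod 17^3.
r_2 = 1593 (mod 4913)

Hensel: r_{i+1} = r_i − f(r_i)·(f′(r_i))^{-1} mod 17^{i+2}, f′(x) = 2x + 11. Iterate:
  r_0 = 12 (mod 17)
  r_1 = 148 (mod 289)
  r_2 = 1593 (mod 4913)
Final: r = 1593 satisfies f(r) ≡ 0 mod 17^3.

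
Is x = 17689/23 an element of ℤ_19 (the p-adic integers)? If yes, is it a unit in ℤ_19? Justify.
x ∈ ℤ_19 but not a unit; v_19(x) = 2 > 0

ℤ_19 = {x ∈ ℚ_19 : v_19(x) ≥ 0} and ℤ_19^× = {x ∈ ℤ_19 : v_19(x) = 0}. Here v_19(17689/23) = v_19(num) − v_19(den) = 2; compare against these criteria.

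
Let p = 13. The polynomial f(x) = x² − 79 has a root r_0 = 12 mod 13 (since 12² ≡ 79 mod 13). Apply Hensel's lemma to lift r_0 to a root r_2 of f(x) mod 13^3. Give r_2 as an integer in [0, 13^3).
r_2 = 1819 (mod 2197)

Hensel's recurrence: r_{i+1} = r_i − f(r_i)·(f′(r_i))^{-1} mod 13^{i+2}, with f′(x) = 2x. Iterate:
  r_0 = 12 (mod 13)
  r_1 = 129 (mod 169)
  r_2 = 1819 (mod 2197)
Final: r_2 = 1819, and one checks f(r_2) ≡ 0 mod 13^3.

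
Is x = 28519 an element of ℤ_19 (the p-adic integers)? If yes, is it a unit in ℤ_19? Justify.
x ∈ ℤ_19 but not a unit; v_19(x) = 2 > 0

ℤ_19 = {x ∈ ℚ_19 : v_19(x) ≥ 0} and ℤ_19^× = {x ∈ ℤ_19 : v_19(x) = 0}. Here v_19(28519) = v_19(num) − v_19(den) = 2; compare against these criteria.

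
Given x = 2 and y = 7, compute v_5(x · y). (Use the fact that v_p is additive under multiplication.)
v_5(14) = 0

v_p(x) = 0 (factor: 2 = 5^0 · 2); v_p(y) = 0 (factor: 7 = 5^0 · 7). Additivity: v_p(xy) = v_p(x) + v_p(y) = 0 + 0 = 0. (Direct check: xy = 14 = 5^0 · (14).)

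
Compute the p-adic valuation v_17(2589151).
v_17(2589151) = 4

v_17(n) is the largest exponent k such that 17^k divides n. Factor out: 2589151 = 17^4 · 31. (Sign doesn't affect v_p.) So v_17(2589151) = 4.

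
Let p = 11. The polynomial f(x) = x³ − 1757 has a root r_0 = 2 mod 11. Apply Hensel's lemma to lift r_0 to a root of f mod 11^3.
r_2 = 299 (mod 1331)

Hensel: r_{i+1} = r_i − f(r_i)/f′(r_i) mod 11^{i+2}, where f′(x) = 3x². Iterate:
  r_0 = 2 (mod 11)
  r_1 = 57 (mod 121)
  r_2 = 299 (mod 1331)
Final: r = 299 with f(r) ≡ 0 mod 11^3.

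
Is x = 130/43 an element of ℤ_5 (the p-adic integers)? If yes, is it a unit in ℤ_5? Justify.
x ∈ ℤ_5 but not a unit; v_5(x) = 1 > 0

ℤ_5 = {x ∈ ℚ_5 : v_5(x) ≥ 0} and ℤ_5^× = {x ∈ ℤ_5 : v_5(x) = 0}. Here v_5(130/43) = v_5(num) − v_5(den) = 1; compare against these criteria.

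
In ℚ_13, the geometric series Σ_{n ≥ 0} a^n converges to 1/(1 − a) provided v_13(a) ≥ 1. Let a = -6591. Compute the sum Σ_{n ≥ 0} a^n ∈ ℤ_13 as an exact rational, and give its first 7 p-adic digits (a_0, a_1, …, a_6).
Σ a^n = 1/(1 − a) = 1/6592;  first 7 digits = (1, 0, 0, 10, 12, 12, 8)

v_13(a) = 3 ≥ 1, so the series converges in ℤ_13 to 1/(1 − a) = 1/(1 − (-6591)) = 1/6592. Expand this rational in ℤ_13: compute digits iteratively via d_i = x_i mod 13, x_{i+1} = (x_i − d_i)/13. The first 7 digits are (1, 0, 0, 10, 12, 12, 8).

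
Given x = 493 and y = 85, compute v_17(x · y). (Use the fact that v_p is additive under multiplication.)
v_17(41905) = 2

v_p(x) = 1 (factor: 493 = 17^1 · 29); v_p(y) = 1 (factor: 85 = 17^1 · 5). Additivity: v_p(xy) = v_p(x) + v_p(y) = 1 + 1 = 2. (Direct check: xy = 41905 = 17^2 · (145).)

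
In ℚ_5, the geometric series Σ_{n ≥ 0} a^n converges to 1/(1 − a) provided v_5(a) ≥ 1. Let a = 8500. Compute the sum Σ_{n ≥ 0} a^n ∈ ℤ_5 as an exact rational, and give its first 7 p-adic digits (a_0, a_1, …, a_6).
Σ a^n = 1/(1 − a) = -1/8499;  first 7 digits = (1, 0, 0, 3, 3, 2, 4)

v_5(a) = 3 ≥ 1, so the series converges in ℤ_5 to 1/(1 − a) = 1/(1 − 8500) = -1/8499. Expand this rational in ℤ_5: compute digits iteratively via d_i = x_i mod 5, x_{i+1} = (x_i − d_i)/5. The first 7 digits are (1, 0, 0, 3, 3, 2, 4).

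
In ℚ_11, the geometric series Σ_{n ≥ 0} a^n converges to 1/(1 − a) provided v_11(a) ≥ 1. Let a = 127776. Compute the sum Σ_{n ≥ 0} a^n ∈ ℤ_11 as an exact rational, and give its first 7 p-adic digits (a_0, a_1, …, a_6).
Σ a^n = 1/(1 − a) = -1/127775;  first 7 digits = (1, 0, 0, 8, 8, 0, 9)

v_11(a) = 3 ≥ 1, so the series converges in ℤ_11 to 1/(1 − a) = 1/(1 − 127776) = -1/127775. Expand this rational in ℤ_11: compute digits iteratively via d_i = x_i mod 11, x_{i+1} = (x_i − d_i)/11. The first 7 digits are (1, 0, 0, 8, 8, 0, 9).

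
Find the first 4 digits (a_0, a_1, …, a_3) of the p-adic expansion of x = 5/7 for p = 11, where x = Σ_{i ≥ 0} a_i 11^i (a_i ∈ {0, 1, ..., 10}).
(a_0, …, a_3) = (7, 1, 3, 6)

v_11(5/7) = 0 (numerator and denominator both coprime to 11), so x ∈ ℤ_11^×. Compute digits iteratively via a_i = x_i mod 11, x_{i+1} = (x_i − a_i)/11, with x_0 = x:
  x_0 = 5/7;  a_0 = 7;  x_1 = (x_0 − 7)/11 = -4/7
  x_1 = -4/7;  a_1 = 1;  x_2 = (x_1 − 1)/11 = -1/7
  x_2 = -1/7;  a_2 = 3;  x_3 = (x_2 − 3)/11 = -2/7
  x_3 = -2/7;  a_3 = 6;  x_4 = (x_3 − 6)/11 = -4/7
Digits: (7, 1, 3, 6).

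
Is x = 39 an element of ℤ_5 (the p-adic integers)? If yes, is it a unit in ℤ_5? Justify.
x ∈ ℤ_5^× (unit); v_5(x) = 0

ℤ_5 = {x ∈ ℚ_5 : v_5(x) ≥ 0} and ℤ_5^× = {x ∈ ℤ_5 : v_5(x) = 0}. Here v_5(39) = v_5(num) − v_5(den) = 0; compare against these criteria.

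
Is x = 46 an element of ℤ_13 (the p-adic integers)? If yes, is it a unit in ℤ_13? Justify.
x ∈ ℤ_13^× (unit); v_13(x) = 0

ℤ_13 = {x ∈ ℚ_13 : v_13(x) ≥ 0} and ℤ_13^× = {x ∈ ℤ_13 : v_13(x) = 0}. Here v_13(46) = v_13(num) − v_13(den) = 0; compare against these criteria.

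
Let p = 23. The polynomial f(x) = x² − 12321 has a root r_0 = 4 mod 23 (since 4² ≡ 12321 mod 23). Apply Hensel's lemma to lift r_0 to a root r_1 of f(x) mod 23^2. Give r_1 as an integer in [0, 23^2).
r_1 = 418 (mod 529)

Hensel's recurrence: r_{i+1} = r_i − f(r_i)·(f′(r_i))^{-1} mod 23^{i+2}, with f′(x) = 2x. Iterate:
  r_0 = 4 (mod 23)
  r_1 = 418 (mod 529)
Final: r_1 = 418, and one checks f(r_1) ≡ 0 mod 23^2.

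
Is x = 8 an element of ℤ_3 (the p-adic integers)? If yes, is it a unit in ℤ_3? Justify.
x ∈ ℤ_3^× (unit); v_3(x) = 0

ℤ_3 = {x ∈ ℚ_3 : v_3(x) ≥ 0} and ℤ_3^× = {x ∈ ℤ_3 : v_3(x) = 0}. Here v_3(8) = v_3(num) − v_3(den) = 0; compare against these criteria.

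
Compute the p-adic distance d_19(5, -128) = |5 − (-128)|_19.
d_19(5, -128) = 1/19

Step 1 — x − y = 5 − (-128) = 133. Step 2 — v_19(133) = 1 (factor: 133 = (19^1 · 7); the sign does not affect v_p). Step 3 — |x − y|_19 = 19^{-1} = 1/19.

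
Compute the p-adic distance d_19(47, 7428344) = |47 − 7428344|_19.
d_19(47, 7428344) = 1/2476099

Step 1 — x − y = 47 − 7428344 = -7428297. Step 2 — v_19(-7428297) = 5 (factor: -7428297 = −(19^5 · 3); the sign does not affect v_p). Step 3 — |x − y|_19 = 19^{-5} = 1/2476099.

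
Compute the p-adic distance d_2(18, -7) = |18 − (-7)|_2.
d_2(18, -7) = 1

Step 1 — x − y = 18 − (-7) = 25. Step 2 — v_2(25) = 0 (factor: 25 = (2^0 · 25); the sign does not affect v_p). Step 3 — |x − y|_2 = 2^{0} = 1.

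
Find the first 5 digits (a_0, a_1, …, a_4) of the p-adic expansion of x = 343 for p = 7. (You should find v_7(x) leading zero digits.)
(a_0, …, a_4) = (0, 0, 0, 1, 0)

v_7(343) = 3, so a_0 = ... = a_2 = 0. Factor out: x = 7^3 · u with u = 1 a unit in ℤ_7. Expand u iteratively via a_{v+i} = u_i mod 7, u_{i+1} = (u_i − a_{v+i})/7:
  u_0 = 1;  a_3 = 1;  u_1 = (u_0 − 1)/7 = 0
  u_1 = 0;  a_4 = 0;  u_2 = (u_1 − 0)/7 = 0
Digits: (0, 0, 0, 1, 0).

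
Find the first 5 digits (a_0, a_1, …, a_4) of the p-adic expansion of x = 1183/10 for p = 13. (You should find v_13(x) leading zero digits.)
(a_0, …, a_4) = (0, 0, 2, 9, 11)

v_13(1183/10) = 2, so a_0 = ... = a_1 = 0. Factor out: x = 13^2 · u with u = 7/10 a unit in ℤ_13. Expand u iteratively via a_{v+i} = u_i mod 13, u_{i+1} = (u_i − a_{v+i})/13:
  u_0 = 7/10;  a_2 = 2;  u_1 = (u_0 − 2)/13 = -1/10
  u_1 = -1/10;  a_3 = 9;  u_2 = (u_1 − 9)/13 = -7/10
  u_2 = -7/10;  a_4 = 11;  u_3 = (u_2 − 11)/13 = -9/10
Digits: (0, 0, 2, 9, 11).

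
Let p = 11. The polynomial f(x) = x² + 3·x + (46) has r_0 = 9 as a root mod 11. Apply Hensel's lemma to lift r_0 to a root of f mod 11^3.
r_2 = 647 (mod 1331)

Hensel: r_{i+1} = r_i − f(r_i)·(f′(r_i))^{-1} mod 11^{i+2}, f′(x) = 2x + 3. Iterate:
  r_0 = 9 (mod 11)
  r_1 = 42 (mod 121)
  r_2 = 647 (mod 1331)
Final: r = 647 satisfies f(r) ≡ 0 mod 11^3.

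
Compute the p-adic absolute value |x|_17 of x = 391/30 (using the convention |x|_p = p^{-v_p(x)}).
|391/30|_17 = 1/17

Step 1 — compute v_17(x) by factoring powers of 17 out of the numerator and denominator: v_17(391/30) = 1. Step 2 — apply |x|_p = p^{-v_p(x)} = 17^{-1} = 1/17.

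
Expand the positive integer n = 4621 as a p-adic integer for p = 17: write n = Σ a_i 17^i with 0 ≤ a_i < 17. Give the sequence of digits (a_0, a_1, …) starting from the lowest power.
(a_0, a_1, …) = (14, 16, 15)

Repeated division by 17 gives the digits low-to-high: 4621 = 14 + 16·17^1 + 15·17^2. Digit sequence: (14, 16, 15).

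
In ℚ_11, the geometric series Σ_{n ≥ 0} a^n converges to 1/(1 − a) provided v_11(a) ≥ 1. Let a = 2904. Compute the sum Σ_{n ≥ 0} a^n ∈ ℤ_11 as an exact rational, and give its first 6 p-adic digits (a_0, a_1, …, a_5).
Σ a^n = 1/(1 − a) = -1/2903;  first 6 digits = (1, 0, 2, 2, 4, 8)

v_11(a) = 2 ≥ 1, so the series converges in ℤ_11 to 1/(1 − a) = 1/(1 − 2904) = -1/2903. Expand this rational in ℤ_11: compute digits iteratively via d_i = x_i mod 11, x_{i+1} = (x_i − d_i)/11. The first 6 digits are (1, 0, 2, 2, 4, 8).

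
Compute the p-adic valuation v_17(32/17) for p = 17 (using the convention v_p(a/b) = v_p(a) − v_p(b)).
v_17(32/17) = -1

Factor powers of 17 from the numerator and denominator of the reduced fraction: 32 = 17^0 · 32 and 17 = 17^1 · 1. Apply v_p(a/b) = v_p(a) − v_p(b): v_17(32/17) = 0 − 1 = -1.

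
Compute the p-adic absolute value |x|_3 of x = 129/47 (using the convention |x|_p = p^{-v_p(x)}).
|129/47|_3 = 1/3

Step 1 — compute v_3(x) by factoring powers of 3 out of the numerator and denominator: v_3(129/47) = 1. Step 2 — apply |x|_p = p^{-v_p(x)} = 3^{-1} = 1/3.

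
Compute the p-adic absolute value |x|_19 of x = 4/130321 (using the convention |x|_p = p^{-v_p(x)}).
|4/130321|_19 = 130321

Step 1 — compute v_19(x) by factoring powers of 19 out of the numerator and denominator: v_19(4/130321) = -4. Step 2 — apply |x|_p = p^{-v_p(x)} = 19^{4} = 130321.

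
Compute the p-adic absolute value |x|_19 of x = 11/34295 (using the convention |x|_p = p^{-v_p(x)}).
|11/34295|_19 = 6859

Step 1 — compute v_19(x) by factoring powers of 19 out of the numerator and denominator: v_19(11/34295) = -3. Step 2 — apply |x|_p = p^{-v_p(x)} = 19^{3} = 6859.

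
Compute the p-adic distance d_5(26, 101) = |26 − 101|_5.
d_5(26, 101) = 1/25

Step 1 — x − y = 26 − 101 = -75. Step 2 — v_5(-75) = 2 (factor: -75 = −(5^2 · 3); the sign does not affect v_p). Step 3 — |x − y|_5 = 5^{-2} = 1/25.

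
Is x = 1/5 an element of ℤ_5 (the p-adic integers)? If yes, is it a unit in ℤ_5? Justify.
x ∉ ℤ_5 (v_5(x) = -1 < 0)

ℤ_5 = {x ∈ ℚ_5 : v_5(x) ≥ 0} and ℤ_5^× = {x ∈ ℤ_5 : v_5(x) = 0}. Here v_5(1/5) = v_5(num) − v_5(den) = -1; compare against these criteria.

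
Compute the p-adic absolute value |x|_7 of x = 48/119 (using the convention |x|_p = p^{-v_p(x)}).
|48/119|_7 = 7

Step 1 — compute v_7(x) by factoring powers of 7 out of the numerator and denominator: v_7(48/119) = -1. Step 2 — apply |x|_p = p^{-v_p(x)} = 7^{1} = 7.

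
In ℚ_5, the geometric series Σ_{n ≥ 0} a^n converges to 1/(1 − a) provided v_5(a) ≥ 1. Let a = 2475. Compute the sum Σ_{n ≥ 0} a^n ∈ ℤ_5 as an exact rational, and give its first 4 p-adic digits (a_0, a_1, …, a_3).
Σ a^n = 1/(1 − a) = -1/2474;  first 4 digits = (1, 0, 4, 4)

v_5(a) = 2 ≥ 1, so the series converges in ℤ_5 to 1/(1 − a) = 1/(1 − 2475) = -1/2474. Expand this rational in ℤ_5: compute digits iteratively via d_i = x_i mod 5, x_{i+1} = (x_i − d_i)/5. The first 4 digits are (1, 0, 4, 4).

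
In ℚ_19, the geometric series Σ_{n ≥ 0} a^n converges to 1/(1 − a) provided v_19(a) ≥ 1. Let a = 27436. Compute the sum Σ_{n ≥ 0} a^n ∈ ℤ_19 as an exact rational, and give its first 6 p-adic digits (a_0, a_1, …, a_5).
Σ a^n = 1/(1 − a) = -1/27435;  first 6 digits = (1, 0, 0, 4, 0, 0)

v_19(a) = 3 ≥ 1, so the series converges in ℤ_19 to 1/(1 − a) = 1/(1 − 27436) = -1/27435. Expand this rational in ℤ_19: compute digits iteratively via d_i = x_i mod 19, x_{i+1} = (x_i − d_i)/19. The first 6 digits are (1, 0, 0, 4, 0, 0).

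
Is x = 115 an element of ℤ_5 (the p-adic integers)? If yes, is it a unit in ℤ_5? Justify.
x ∈ ℤ_5 but not a unit; v_5(x) = 1 > 0

ℤ_5 = {x ∈ ℚ_5 : v_5(x) ≥ 0} and ℤ_5^× = {x ∈ ℤ_5 : v_5(x) = 0}. Here v_5(115) = v_5(num) − v_5(den) = 1; compare against these criteria.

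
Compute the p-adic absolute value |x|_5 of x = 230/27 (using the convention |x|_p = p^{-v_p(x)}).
|230/27|_5 = 1/5

Step 1 — compute v_5(x) by factoring powers of 5 out of the numerator and denominator: v_5(230/27) = 1. Step 2 — apply |x|_p = p^{-v_p(x)} = 5^{-1} = 1/5.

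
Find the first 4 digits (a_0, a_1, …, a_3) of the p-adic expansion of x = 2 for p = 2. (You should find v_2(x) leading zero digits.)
(a_0, …, a_3) = (0, 1, 0, 0)

v_2(2) = 1, so a_0 = ... = a_0 = 0. Factor out: x = 2^1 · u with u = 1 a unit in ℤ_2. Expand u iteratively via a_{v+i} = u_i mod 2, u_{i+1} = (u_i − a_{v+i})/2:
  u_0 = 1;  a_1 = 1;  u_1 = (u_0 − 1)/2 = 0
  u_1 = 0;  a_2 = 0;  u_2 = (u_1 − 0)/2 = 0
  u_2 = 0;  a_3 = 0;  u_3 = (u_2 − 0)/2 = 0
Digits: (0, 1, 0, 0).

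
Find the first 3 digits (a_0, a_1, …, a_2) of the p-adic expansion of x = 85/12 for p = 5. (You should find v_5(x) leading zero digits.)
(a_0, …, a_2) = (0, 1, 3)

v_5(85/12) = 1, so a_0 = ... = a_0 = 0. Factor out: x = 5^1 · u with u = 17/12 a unit in ℤ_5. Expand u iteratively via a_{v+i} = u_i mod 5, u_{i+1} = (u_i − a_{v+i})/5:
  u_0 = 17/12;  a_1 = 1;  u_1 = (u_0 − 1)/5 = 1/12
  u_1 = 1/12;  a_2 = 3;  u_2 = (u_1 − 3)/5 = -7/12
Digits: (0, 1, 3).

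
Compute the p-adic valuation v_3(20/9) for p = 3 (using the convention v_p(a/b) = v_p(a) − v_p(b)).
v_3(20/9) = -2

Factor powers of 3 from the numerator and denominator of the reduced fraction: 20 = 3^0 · 20 and 9 = 3^2 · 1. Apply v_p(a/b) = v_p(a) − v_p(b): v_3(20/9) = 0 − 2 = -2.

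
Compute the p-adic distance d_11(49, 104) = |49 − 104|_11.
d_11(49, 104) = 1/11

Step 1 — x − y = 49 − 104 = -55. Step 2 — v_11(-55) = 1 (factor: -55 = −(11^1 · 5); the sign does not affect v_p). Step 3 — |x − y|_11 = 11^{-1} = 1/11.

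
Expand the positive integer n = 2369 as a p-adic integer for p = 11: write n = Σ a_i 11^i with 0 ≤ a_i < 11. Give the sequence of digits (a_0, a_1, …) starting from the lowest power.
(a_0, a_1, …) = (4, 6, 8, 1)

Repeated division by 11 gives the digits low-to-high: 2369 = 4 + 6·11^1 + 8·11^2 + 1·11^3. Digit sequence: (4, 6, 8, 1).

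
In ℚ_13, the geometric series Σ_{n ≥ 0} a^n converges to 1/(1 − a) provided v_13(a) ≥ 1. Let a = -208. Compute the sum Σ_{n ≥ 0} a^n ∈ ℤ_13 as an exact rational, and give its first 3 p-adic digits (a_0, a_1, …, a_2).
Σ a^n = 1/(1 − a) = 1/209;  first 3 digits = (1, 10, 7)

v_13(a) = 1 ≥ 1, so the series converges in ℤ_13 to 1/(1 − a) = 1/(1 − (-208)) = 1/209. Expand this rational in ℤ_13: compute digits iteratively via d_i = x_i mod 13, x_{i+1} = (x_i − d_i)/13. The first 3 digits are (1, 10, 7).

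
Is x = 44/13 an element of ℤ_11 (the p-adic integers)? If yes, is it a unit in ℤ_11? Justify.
x ∈ ℤ_11 but not a unit; v_11(x) = 1 > 0

ℤ_11 = {x ∈ ℚ_11 : v_11(x) ≥ 0} and ℤ_11^× = {x ∈ ℤ_11 : v_11(x) = 0}. Here v_11(44/13) = v_11(num) − v_11(den) = 1; compare against these criteria.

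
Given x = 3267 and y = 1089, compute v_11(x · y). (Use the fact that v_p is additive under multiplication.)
v_11(3557763) = 4

v_p(x) = 2 (factor: 3267 = 11^2 · 27); v_p(y) = 2 (factor: 1089 = 11^2 · 9). Additivity: v_p(xy) = v_p(x) + v_p(y) = 2 + 2 = 4. (Direct check: xy = 3557763 = 11^4 · (243).)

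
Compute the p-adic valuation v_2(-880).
v_2(-880) = 4

v_2(n) is the largest exponent k such that 2^k divides n. Factor out: -880 = -2^4 · 55. (Sign doesn't affect v_p.) So v_2(-880) = 4.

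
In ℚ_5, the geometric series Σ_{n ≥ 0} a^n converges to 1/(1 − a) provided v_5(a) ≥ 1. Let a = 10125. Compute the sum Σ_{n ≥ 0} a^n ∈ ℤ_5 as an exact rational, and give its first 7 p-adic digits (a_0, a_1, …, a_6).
Σ a^n = 1/(1 − a) = -1/10124;  first 7 digits = (1, 0, 0, 1, 1, 3, 1)

v_5(a) = 3 ≥ 1, so the series converges in ℤ_5 to 1/(1 − a) = 1/(1 − 10125) = -1/10124. Expand this rational in ℤ_5: compute digits iteratively via d_i = x_i mod 5, x_{i+1} = (x_i − d_i)/5. The first 7 digits are (1, 0, 0, 1, 1, 3, 1).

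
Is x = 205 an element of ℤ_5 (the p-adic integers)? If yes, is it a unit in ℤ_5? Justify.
x ∈ ℤ_5 but not a unit; v_5(x) = 1 > 0

ℤ_5 = {x ∈ ℚ_5 : v_5(x) ≥ 0} and ℤ_5^× = {x ∈ ℤ_5 : v_5(x) = 0}. Here v_5(205) = v_5(num) − v_5(den) = 1; compare against these criteria.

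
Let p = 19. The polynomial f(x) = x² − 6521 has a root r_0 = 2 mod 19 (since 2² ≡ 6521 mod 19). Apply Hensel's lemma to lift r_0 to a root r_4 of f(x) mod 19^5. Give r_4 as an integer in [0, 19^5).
r_4 = 1988485 (mod 2476099)

Hensel's recurrence: r_{i+1} = r_i − f(r_i)·(f′(r_i))^{-1} mod 19^{i+2}, with f′(x) = 2x. Iterate:
  r_0 = 2 (mod 19)
  r_1 = 97 (mod 361)
  r_2 = 6234 (mod 6859)
  r_3 = 33670 (mod 130321)
  r_4 = 1988485 (mod 2476099)
Final: r_4 = 1988485, and one checks f(r_4) ≡ 0 mod 19^5.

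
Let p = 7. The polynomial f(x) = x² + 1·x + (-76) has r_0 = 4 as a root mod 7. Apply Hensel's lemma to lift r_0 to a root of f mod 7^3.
r_2 = 228 (mod 343)

Hensel: r_{i+1} = r_i − f(r_i)·(f′(r_i))^{-1} mod 7^{i+2}, f′(x) = 2x + 1. Iterate:
  r_0 = 4 (mod 7)
  r_1 = 32 (mod 49)
  r_2 = 228 (mod 343)
Final: r = 228 satisfies f(r) ≡ 0 mod 7^3.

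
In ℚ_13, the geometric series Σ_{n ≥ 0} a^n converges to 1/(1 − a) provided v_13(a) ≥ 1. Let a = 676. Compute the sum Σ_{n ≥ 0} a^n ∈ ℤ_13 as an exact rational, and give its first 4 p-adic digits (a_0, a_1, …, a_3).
Σ a^n = 1/(1 − a) = -1/675;  first 4 digits = (1, 0, 4, 0)

v_13(a) = 2 ≥ 1, so the series converges in ℤ_13 to 1/(1 − a) = 1/(1 − 676) = -1/675. Expand this rational in ℤ_13: compute digits iteratively via d_i = x_i mod 13, x_{i+1} = (x_i − d_i)/13. The first 4 digits are (1, 0, 4, 0).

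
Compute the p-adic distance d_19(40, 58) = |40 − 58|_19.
d_19(40, 58) = 1

Step 1 — x − y = 40 − 58 = -18. Step 2 — v_19(-18) = 0 (factor: -18 = −(19^0 · 18); the sign does not affect v_p). Step 3 — |x − y|_19 = 19^{0} = 1.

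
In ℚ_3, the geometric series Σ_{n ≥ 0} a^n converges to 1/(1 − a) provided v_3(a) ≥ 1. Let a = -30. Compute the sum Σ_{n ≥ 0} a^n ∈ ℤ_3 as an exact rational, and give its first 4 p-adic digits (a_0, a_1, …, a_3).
Σ a^n = 1/(1 − a) = 1/31;  first 4 digits = (1, 2, 0, 1)

v_3(a) = 1 ≥ 1, so the series converges in ℤ_3 to 1/(1 − a) = 1/(1 − (-30)) = 1/31. Expand this rational in ℤ_3: compute digits iteratively via d_i = x_i mod 3, x_{i+1} = (x_i − d_i)/3. The first 4 digits are (1, 2, 0, 1).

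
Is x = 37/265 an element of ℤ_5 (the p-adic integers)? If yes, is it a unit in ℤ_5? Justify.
x ∉ ℤ_5 (v_5(x) = -1 < 0)

ℤ_5 = {x ∈ ℚ_5 : v_5(x) ≥ 0} and ℤ_5^× = {x ∈ ℤ_5 : v_5(x) = 0}. Here v_5(37/265) = v_5(num) − v_5(den) = -1; compare against these criteria.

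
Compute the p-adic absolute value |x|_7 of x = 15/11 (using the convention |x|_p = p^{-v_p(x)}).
|15/11|_7 = 1

Step 1 — compute v_7(x) by factoring powers of 7 out of the numerator and denominator: v_7(15/11) = 0. Step 2 — apply |x|_p = p^{-v_p(x)} = 7^{0} = 1.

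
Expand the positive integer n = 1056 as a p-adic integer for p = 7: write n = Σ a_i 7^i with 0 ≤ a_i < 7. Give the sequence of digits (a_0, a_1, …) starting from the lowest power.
(a_0, a_1, …) = (6, 3, 0, 3)

Repeated division by 7 gives the digits low-to-high: 1056 = 6 + 3·7^1 + 3·7^3. Digit sequence: (6, 3, 0, 3).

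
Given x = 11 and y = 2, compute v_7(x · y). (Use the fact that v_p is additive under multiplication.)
v_7(22) = 0

v_p(x) = 0 (factor: 11 = 7^0 · 11); v_p(y) = 0 (factor: 2 = 7^0 · 2). Additivity: v_p(xy) = v_p(x) + v_p(y) = 0 + 0 = 0. (Direct check: xy = 22 = 7^0 · (22).)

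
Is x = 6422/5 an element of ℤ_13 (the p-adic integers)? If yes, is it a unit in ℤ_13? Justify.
x ∈ ℤ_13 but not a unit; v_13(x) = 2 > 0

ℤ_13 = {x ∈ ℚ_13 : v_13(x) ≥ 0} and ℤ_13^× = {x ∈ ℤ_13 : v_13(x) = 0}. Here v_13(6422/5) = v_13(num) − v_13(den) = 2; compare against these criteria.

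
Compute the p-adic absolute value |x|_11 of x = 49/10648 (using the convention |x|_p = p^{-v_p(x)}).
|49/10648|_11 = 1331

Step 1 — compute v_11(x) by factoring powers of 11 out of the numerator and denominator: v_11(49/10648) = -3. Step 2 — apply |x|_p = p^{-v_p(x)} = 11^{3} = 1331.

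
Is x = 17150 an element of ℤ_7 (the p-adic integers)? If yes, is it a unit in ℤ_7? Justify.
x ∈ ℤ_7 but not a unit; v_7(x) = 3 > 0

ℤ_7 = {x ∈ ℚ_7 : v_7(x) ≥ 0} and ℤ_7^× = {x ∈ ℤ_7 : v_7(x) = 0}. Here v_7(17150) = v_7(num) − v_7(den) = 3; compare against these criteria.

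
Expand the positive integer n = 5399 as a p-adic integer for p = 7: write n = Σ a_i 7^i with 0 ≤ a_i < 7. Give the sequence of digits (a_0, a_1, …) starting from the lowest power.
(a_0, a_1, …) = (2, 1, 5, 1, 2)

Repeated division by 7 gives the digits low-to-high: 5399 = 2 + 1·7^1 + 5·7^2 + 1·7^3 + 2·7^4. Digit sequence: (2, 1, 5, 1, 2).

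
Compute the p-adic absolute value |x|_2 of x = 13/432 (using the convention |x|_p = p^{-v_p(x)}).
|13/432|_2 = 16

Step 1 — compute v_2(x) by factoring powers of 2 out of the numerator and denominator: v_2(13/432) = -4. Step 2 — apply |x|_p = p^{-v_p(x)} = 2^{4} = 16.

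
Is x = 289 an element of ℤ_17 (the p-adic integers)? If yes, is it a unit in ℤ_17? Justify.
x ∈ ℤ_17 but not a unit; v_17(x) = 2 > 0

ℤ_17 = {x ∈ ℚ_17 : v_17(x) ≥ 0} and ℤ_17^× = {x ∈ ℤ_17 : v_17(x) = 0}. Here v_17(289) = v_17(num) − v_17(den) = 2; compare against these criteria.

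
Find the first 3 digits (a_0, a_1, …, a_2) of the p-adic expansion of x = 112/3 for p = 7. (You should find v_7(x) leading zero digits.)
(a_0, …, a_2) = (0, 3, 5)

v_7(112/3) = 1, so a_0 = ... = a_0 = 0. Factor out: x = 7^1 · u with u = 16/3 a unit in ℤ_7. Expand u iteratively via a_{v+i} = u_i mod 7, u_{i+1} = (u_i − a_{v+i})/7:
  u_0 = 16/3;  a_1 = 3;  u_1 = (u_0 − 3)/7 = 1/3
  u_1 = 1/3;  a_2 = 5;  u_2 = (u_1 − 5)/7 = -2/3
Digits: (0, 3, 5).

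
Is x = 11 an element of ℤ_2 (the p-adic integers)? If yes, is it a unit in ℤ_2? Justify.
x ∈ ℤ_2^× (unit); v_2(x) = 0

ℤ_2 = {x ∈ ℚ_2 : v_2(x) ≥ 0} and ℤ_2^× = {x ∈ ℤ_2 : v_2(x) = 0}. Here v_2(11) = v_2(num) − v_2(den) = 0; compare against these criteria.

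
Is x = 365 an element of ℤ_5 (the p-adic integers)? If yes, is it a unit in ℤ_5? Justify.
x ∈ ℤ_5 but not a unit; v_5(x) = 1 > 0

ℤ_5 = {x ∈ ℚ_5 : v_5(x) ≥ 0} and ℤ_5^× = {x ∈ ℤ_5 : v_5(x) = 0}. Here v_5(365) = v_5(num) − v_5(den) = 1; compare against these criteria.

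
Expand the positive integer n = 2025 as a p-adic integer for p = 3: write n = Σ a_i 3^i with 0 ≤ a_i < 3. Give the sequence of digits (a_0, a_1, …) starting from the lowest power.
(a_0, a_1, …) = (0, 0, 0, 0, 1, 2, 2)

Repeated division by 3 gives the digits low-to-high: 2025 = 1·3^4 + 2·3^5 + 2·3^6. Digit sequence: (0, 0, 0, 0, 1, 2, 2).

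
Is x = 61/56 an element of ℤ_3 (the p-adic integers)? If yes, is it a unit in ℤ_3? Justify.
x ∈ ℤ_3^× (unit); v_3(x) = 0

ℤ_3 = {x ∈ ℚ_3 : v_3(x) ≥ 0} and ℤ_3^× = {x ∈ ℤ_3 : v_3(x) = 0}. Here v_3(61/56) = v_3(num) − v_3(den) = 0; compare against these criteria.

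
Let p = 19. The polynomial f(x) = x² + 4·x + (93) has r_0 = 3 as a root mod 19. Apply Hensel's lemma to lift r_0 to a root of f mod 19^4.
r_3 = 64755 (mod 130321)

Hensel: r_{i+1} = r_i − f(r_i)·(f′(r_i))^{-1} mod 19^{i+2}, f′(x) = 2x + 4. Iterate:
  r_0 = 3 (mod 19)
  r_1 = 136 (mod 361)
  r_2 = 3024 (mod 6859)
  r_3 = 64755 (mod 130321)
Final: r = 64755 satisfies f(r) ≡ 0 mod 19^4.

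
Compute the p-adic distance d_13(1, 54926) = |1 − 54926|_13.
d_13(1, 54926) = 1/2197

Step 1 — x − y = 1 − 54926 = -54925. Step 2 — v_13(-54925) = 3 (factor: -54925 = −(13^3 · 25); the sign does not affect v_p). Step 3 — |x − y|_13 = 13^{-3} = 1/2197.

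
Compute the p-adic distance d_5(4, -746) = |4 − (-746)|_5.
d_5(4, -746) = 1/125

Step 1 — x − y = 4 − (-746) = 750. Step 2 — v_5(750) = 3 (factor: 750 = (5^3 · 6); the sign does not affect v_p). Step 3 — |x − y|_5 = 5^{-3} = 1/125.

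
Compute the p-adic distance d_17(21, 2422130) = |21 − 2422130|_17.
d_17(21, 2422130) = 1/83521

Step 1 — x − y = 21 − 2422130 = -2422109. Step 2 — v_17(-2422109) = 4 (factor: -2422109 = −(17^4 · 29); the sign does not affect v_p). Step 3 — |x − y|_17 = 17^{-4} = 1/83521.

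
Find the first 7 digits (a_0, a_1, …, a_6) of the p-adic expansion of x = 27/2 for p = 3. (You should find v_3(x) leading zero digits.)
(a_0, …, a_6) = (0, 0, 0, 2, 1, 1, 1)

v_3(27/2) = 3, so a_0 = ... = a_2 = 0. Factor out: x = 3^3 · u with u = 1/2 a unit in ℤ_3. Expand u iteratively via a_{v+i} = u_i mod 3, u_{i+1} = (u_i − a_{v+i})/3:
  u_0 = 1/2;  a_3 = 2;  u_1 = (u_0 − 2)/3 = -1/2
  u_1 = -1/2;  a_4 = 1;  u_2 = (u_1 − 1)/3 = -1/2
  u_2 = -1/2;  a_5 = 1;  u_3 = (u_2 − 1)/3 = -1/2
  u_3 = -1/2;  a_6 = 1;  u_4 = (u_3 − 1)/3 = -1/2
Digits: (0, 0, 0, 2, 1, 1, 1).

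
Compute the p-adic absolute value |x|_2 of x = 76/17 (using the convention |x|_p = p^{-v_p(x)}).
|76/17|_2 = 1/4

Step 1 — compute v_2(x) by factoring powers of 2 out of the numerator and denominator: v_2(76/17) = 2. Step 2 — apply |x|_p = p^{-v_p(x)} = 2^{-2} = 1/4.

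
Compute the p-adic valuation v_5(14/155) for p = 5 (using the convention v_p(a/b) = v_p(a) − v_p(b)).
v_5(14/155) = -1

Factor powers of 5 from the numerator and denominator of the reduced fraction: 14 = 5^0 · 14 and 155 = 5^1 · 31. Apply v_p(a/b) = v_p(a) − v_p(b): v_5(14/155) = 0 − 1 = -1.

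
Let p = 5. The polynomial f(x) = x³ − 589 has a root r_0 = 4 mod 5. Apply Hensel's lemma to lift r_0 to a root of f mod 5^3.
r_2 = 54 (mod 125)

Hensel: r_{i+1} = r_i − f(r_i)/f′(r_i) mod 5^{i+2}, where f′(x) = 3x². Iterate:
  r_0 = 4 (mod 5)
  r_1 = 4 (mod 25)
  r_2 = 54 (mod 125)
Final: r = 54 with f(r) ≡ 0 mod 5^3.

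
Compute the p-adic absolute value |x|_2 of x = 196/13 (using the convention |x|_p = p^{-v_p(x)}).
|196/13|_2 = 1/4

Step 1 — compute v_2(x) by factoring powers of 2 out of the numerator and denominator: v_2(196/13) = 2. Step 2 — apply |x|_p = p^{-v_p(x)} = 2^{-2} = 1/4.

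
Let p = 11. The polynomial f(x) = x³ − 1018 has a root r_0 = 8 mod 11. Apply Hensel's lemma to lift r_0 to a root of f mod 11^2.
r_1 = 85 (mod 121)

Hensel: r_{i+1} = r_i − f(r_i)/f′(r_i) mod 11^{i+2}, where f′(x) = 3x². Iterate:
  r_0 = 8 (mod 11)
  r_1 = 85 (mod 121)
Final: r = 85 with f(r) ≡ 0 mod 11^2.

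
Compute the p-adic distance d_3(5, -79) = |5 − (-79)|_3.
d_3(5, -79) = 1/3

Step 1 — x − y = 5 − (-79) = 84. Step 2 — v_3(84) = 1 (factor: 84 = (3^1 · 28); the sign does not affect v_p). Step 3 — |x − y|_3 = 3^{-1} = 1/3.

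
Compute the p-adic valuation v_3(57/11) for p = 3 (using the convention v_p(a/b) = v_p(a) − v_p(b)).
v_3(57/11) = 1

Factor powers of 3 from the numerator and denominator of the reduced fraction: 57 = 3^1 · 19 and 11 = 3^0 · 11. Apply v_p(a/b) = v_p(a) − v_p(b): v_3(57/11) = 1 − 0 = 1.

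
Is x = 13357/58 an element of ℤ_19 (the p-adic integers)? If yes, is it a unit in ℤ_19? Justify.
x ∈ ℤ_19 but not a unit; v_19(x) = 2 > 0

ℤ_19 = {x ∈ ℚ_19 : v_19(x) ≥ 0} and ℤ_19^× = {x ∈ ℤ_19 : v_19(x) = 0}. Here v_19(13357/58) = v_19(num) − v_19(den) = 2; compare against these criteria.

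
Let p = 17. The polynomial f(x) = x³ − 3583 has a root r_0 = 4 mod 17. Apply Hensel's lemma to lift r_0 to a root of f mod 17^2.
r_1 = 276 (mod 289)

Hensel: r_{i+1} = r_i − f(r_i)/f′(r_i) mod 17^{i+2}, where f′(x) = 3x². Iterate:
  r_0 = 4 (mod 17)
  r_1 = 276 (mod 289)
Final: r = 276 with f(r) ≡ 0 mod 17^2.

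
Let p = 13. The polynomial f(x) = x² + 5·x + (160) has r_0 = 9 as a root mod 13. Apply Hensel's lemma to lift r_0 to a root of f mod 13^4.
r_3 = 6808 (mod 28561)

Hensel: r_{i+1} = r_i − f(r_i)·(f′(r_i))^{-1} mod 13^{i+2}, f′(x) = 2x + 5. Iterate:
  r_0 = 9 (mod 13)
  r_1 = 48 (mod 169)
  r_2 = 217 (mod 2197)
  r_3 = 6808 (mod 28561)
Final: r = 6808 satisfies f(r) ≡ 0 mod 13^4.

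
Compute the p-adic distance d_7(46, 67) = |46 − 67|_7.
d_7(46, 67) = 1/7

Step 1 — x − y = 46 − 67 = -21. Step 2 — v_7(-21) = 1 (factor: -21 = −(7^1 · 3); the sign does not affect v_p). Step 3 — |x − y|_7 = 7^{-1} = 1/7.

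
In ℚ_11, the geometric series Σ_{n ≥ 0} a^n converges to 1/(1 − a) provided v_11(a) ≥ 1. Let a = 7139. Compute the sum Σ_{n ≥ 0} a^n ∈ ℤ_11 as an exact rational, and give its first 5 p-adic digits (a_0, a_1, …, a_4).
Σ a^n = 1/(1 − a) = -1/7138;  first 5 digits = (1, 0, 4, 5, 5)

v_11(a) = 2 ≥ 1, so the series converges in ℤ_11 to 1/(1 − a) = 1/(1 − 7139) = -1/7138. Expand this rational in ℤ_11: compute digits iteratively via d_i = x_i mod 11, x_{i+1} = (x_i − d_i)/11. The first 5 digits are (1, 0, 4, 5, 5).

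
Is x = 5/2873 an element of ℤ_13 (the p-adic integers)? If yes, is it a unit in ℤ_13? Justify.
x ∉ ℤ_13 (v_13(x) = -2 < 0)

ℤ_13 = {x ∈ ℚ_13 : v_13(x) ≥ 0} and ℤ_13^× = {x ∈ ℤ_13 : v_13(x) = 0}. Here v_13(5/2873) = v_13(num) − v_13(den) = -2; compare against these criteria.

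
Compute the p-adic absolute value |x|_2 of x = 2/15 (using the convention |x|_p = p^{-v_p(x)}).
|2/15|_2 = 1/2

Step 1 — compute v_2(x) by factoring powers of 2 out of the numerator and denominator: v_2(2/15) = 1. Step 2 — apply |x|_p = p^{-v_p(x)} = 2^{-1} = 1/2.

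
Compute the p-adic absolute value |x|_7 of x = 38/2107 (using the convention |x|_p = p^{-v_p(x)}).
|38/2107|_7 = 49

Step 1 — compute v_7(x) by factoring powers of 7 out of the numerator and denominator: v_7(38/2107) = -2. Step 2 — apply |x|_p = p^{-v_p(x)} = 7^{2} = 49.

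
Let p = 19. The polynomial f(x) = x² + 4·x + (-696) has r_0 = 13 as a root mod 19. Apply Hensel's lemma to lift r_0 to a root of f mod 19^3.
r_2 = 1894 (mod 6859)

Hensel: r_{i+1} = r_i − f(r_i)·(f′(r_i))^{-1} mod 19^{i+2}, f′(x) = 2x + 4. Iterate:
  r_0 = 13 (mod 19)
  r_1 = 89 (mod 361)
  r_2 = 1894 (mod 6859)
Final: r = 1894 satisfies f(r) ≡ 0 mod 19^3.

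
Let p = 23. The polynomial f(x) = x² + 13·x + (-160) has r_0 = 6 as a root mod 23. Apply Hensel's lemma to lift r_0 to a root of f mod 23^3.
r_2 = 11667 (mod 12167)

Hensel: r_{i+1} = r_i − f(r_i)·(f′(r_i))^{-1} mod 23^{i+2}, f′(x) = 2x + 13. Iterate:
  r_0 = 6 (mod 23)
  r_1 = 29 (mod 529)
  r_2 = 11667 (mod 12167)
Final: r = 11667 satisfies f(r) ≡ 0 mod 23^3.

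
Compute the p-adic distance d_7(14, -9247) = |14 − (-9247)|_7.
d_7(14, -9247) = 1/343

Step 1 — x − y = 14 − (-9247) = 9261. Step 2 — v_7(9261) = 3 (factor: 9261 = (7^3 · 27); the sign does not affect v_p). Step 3 — |x − y|_7 = 7^{-3} = 1/343.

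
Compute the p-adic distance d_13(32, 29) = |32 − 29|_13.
d_13(32, 29) = 1

Step 1 — x − y = 32 − 29 = 3. Step 2 — v_13(3) = 0 (factor: 3 = (13^0 · 3); the sign does not affect v_p). Step 3 — |x − y|_13 = 13^{0} = 1.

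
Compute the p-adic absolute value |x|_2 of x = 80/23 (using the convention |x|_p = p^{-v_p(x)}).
|80/23|_2 = 1/16

Step 1 — compute v_2(x) by factoring powers of 2 out of the numerator and denominator: v_2(80/23) = 4. Step 2 — apply |x|_p = p^{-v_p(x)} = 2^{-4} = 1/16.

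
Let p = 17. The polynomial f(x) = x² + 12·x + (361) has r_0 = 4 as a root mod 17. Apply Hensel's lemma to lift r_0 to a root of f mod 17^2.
r_1 = 55 (mod 289)

Hensel: r_{i+1} = r_i − f(r_i)·(f′(r_i))^{-1} mod 17^{i+2}, f′(x) = 2x + 12. Iterate:
  r_0 = 4 (mod 17)
  r_1 = 55 (mod 289)
Final: r = 55 satisfies f(r) ≡ 0 mod 17^2.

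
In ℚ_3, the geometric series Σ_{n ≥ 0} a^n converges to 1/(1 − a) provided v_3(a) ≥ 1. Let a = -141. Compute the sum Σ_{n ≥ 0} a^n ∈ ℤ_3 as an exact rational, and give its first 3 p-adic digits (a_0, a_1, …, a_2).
Σ a^n = 1/(1 − a) = 1/142;  first 3 digits = (1, 1, 0)

v_3(a) = 1 ≥ 1, so the series converges in ℤ_3 to 1/(1 − a) = 1/(1 − (-141)) = 1/142. Expand this rational in ℤ_3: compute digits iteratively via d_i = x_i mod 3, x_{i+1} = (x_i − d_i)/3. The first 3 digits are (1, 1, 0).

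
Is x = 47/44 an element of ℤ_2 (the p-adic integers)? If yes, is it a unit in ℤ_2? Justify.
x ∉ ℤ_2 (v_2(x) = -2 < 0)

ℤ_2 = {x ∈ ℚ_2 : v_2(x) ≥ 0} and ℤ_2^× = {x ∈ ℤ_2 : v_2(x) = 0}. Here v_2(47/44) = v_2(num) − v_2(den) = -2; compare against these criteria.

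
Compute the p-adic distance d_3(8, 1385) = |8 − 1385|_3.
d_3(8, 1385) = 1/81

Step 1 — x − y = 8 − 1385 = -1377. Step 2 — v_3(-1377) = 4 (factor: -1377 = −(3^4 · 17); the sign does not affect v_p). Step 3 — |x − y|_3 = 3^{-4} = 1/81.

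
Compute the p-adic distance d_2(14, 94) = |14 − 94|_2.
d_2(14, 94) = 1/16

Step 1 — x − y = 14 − 94 = -80. Step 2 — v_2(-80) = 4 (factor: -80 = −(2^4 · 5); the sign does not affect v_p). Step 3 — |x − y|_2 = 2^{-4} = 1/16.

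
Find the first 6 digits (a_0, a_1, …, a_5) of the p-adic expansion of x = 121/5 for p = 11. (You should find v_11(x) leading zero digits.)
(a_0, …, a_5) = (0, 0, 9, 8, 8, 8)

v_11(121/5) = 2, so a_0 = ... = a_1 = 0. Factor out: x = 11^2 · u with u = 1/5 a unit in ℤ_11. Expand u iteratively via a_{v+i} = u_i mod 11, u_{i+1} = (u_i − a_{v+i})/11:
  u_0 = 1/5;  a_2 = 9;  u_1 = (u_0 − 9)/11 = -4/5
  u_1 = -4/5;  a_3 = 8;  u_2 = (u_1 − 8)/11 = -4/5
  u_2 = -4/5;  a_4 = 8;  u_3 = (u_2 − 8)/11 = -4/5
  u_3 = -4/5;  a_5 = 8;  u_4 = (u_3 − 8)/11 = -4/5
Digits: (0, 0, 9, 8, 8, 8).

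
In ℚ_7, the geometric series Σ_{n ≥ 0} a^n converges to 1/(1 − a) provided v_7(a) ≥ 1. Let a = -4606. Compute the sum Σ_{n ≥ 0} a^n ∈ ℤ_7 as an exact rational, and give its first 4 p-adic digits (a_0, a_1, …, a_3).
Σ a^n = 1/(1 − a) = 1/4607;  first 4 digits = (1, 0, 4, 0)

v_7(a) = 2 ≥ 1, so the series converges in ℤ_7 to 1/(1 − a) = 1/(1 − (-4606)) = 1/4607. Expand this rational in ℤ_7: compute digits iteratively via d_i = x_i mod 7, x_{i+1} = (x_i − d_i)/7. The first 4 digits are (1, 0, 4, 0).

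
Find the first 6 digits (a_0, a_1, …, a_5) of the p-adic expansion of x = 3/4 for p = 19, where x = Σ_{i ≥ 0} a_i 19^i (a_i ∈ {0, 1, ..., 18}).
(a_0, …, a_5) = (15, 4, 14, 4, 14, 4)

v_19(3/4) = 0 (numerator and denominator both coprime to 19), so x ∈ ℤ_19^×. Compute digits iteratively via a_i = x_i mod 19, x_{i+1} = (x_i − a_i)/19, with x_0 = x:
  x_0 = 3/4;  a_0 = 15;  x_1 = (x_0 − 15)/19 = -3/4
  x_1 = -3/4;  a_1 = 4;  x_2 = (x_1 − 4)/19 = -1/4
  x_2 = -1/4;  a_2 = 14;  x_3 = (x_2 − 14)/19 = -3/4
  x_3 = -3/4;  a_3 = 4;  x_4 = (x_3 − 4)/19 = -1/4
  x_4 = -1/4;  a_4 = 14;  x_5 = (x_4 − 14)/19 = -3/4
  x_5 = -3/4;  a_5 = 4;  x_6 = (x_5 − 4)/19 = -1/4
Digits: (15, 4, 14, 4, 14, 4).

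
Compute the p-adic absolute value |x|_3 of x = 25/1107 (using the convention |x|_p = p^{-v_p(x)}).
|25/1107|_3 = 27

Step 1 — compute v_3(x) by factoring powers of 3 out of the numerator and denominator: v_3(25/1107) = -3. Step 2 — apply |x|_p = p^{-v_p(x)} = 3^{3} = 27.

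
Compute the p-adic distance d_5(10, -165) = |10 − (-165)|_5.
d_5(10, -165) = 1/25

Step 1 — x − y = 10 − (-165) = 175. Step 2 — v_5(175) = 2 (factor: 175 = (5^2 · 7); the sign does not affect v_p). Step 3 — |x − y|_5 = 5^{-2} = 1/25.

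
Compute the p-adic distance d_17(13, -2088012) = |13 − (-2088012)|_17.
d_17(13, -2088012) = 1/83521

Step 1 — x − y = 13 − (-2088012) = 2088025. Step 2 — v_17(2088025) = 4 (factor: 2088025 = (17^4 · 25); the sign does not affect v_p). Step 3 — |x − y|_17 = 17^{-4} = 1/83521.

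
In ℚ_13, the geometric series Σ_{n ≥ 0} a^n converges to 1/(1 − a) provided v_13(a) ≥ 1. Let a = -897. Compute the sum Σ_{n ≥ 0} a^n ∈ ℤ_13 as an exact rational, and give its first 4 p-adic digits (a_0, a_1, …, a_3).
Σ a^n = 1/(1 − a) = 1/898;  first 4 digits = (1, 9, 10, 2)

v_13(a) = 1 ≥ 1, so the series converges in ℤ_13 to 1/(1 − a) = 1/(1 − (-897)) = 1/898. Expand this rational in ℤ_13: compute digits iteratively via d_i = x_i mod 13, x_{i+1} = (x_i − d_i)/13. The first 4 digits are (1, 9, 10, 2).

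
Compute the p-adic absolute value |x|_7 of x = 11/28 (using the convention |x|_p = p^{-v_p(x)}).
|11/28|_7 = 7

Step 1 — compute v_7(x) by factoring powers of 7 out of the numerator and denominator: v_7(11/28) = -1. Step 2 — apply |x|_p = p^{-v_p(x)} = 7^{1} = 7.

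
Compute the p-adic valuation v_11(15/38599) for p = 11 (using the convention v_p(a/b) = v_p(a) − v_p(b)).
v_11(15/38599) = -3

Factor powers of 11 from the numerator and denominator of the reduced fraction: 15 = 11^0 · 15 and 38599 = 11^3 · 29. Apply v_p(a/b) = v_p(a) − v_p(b): v_11(15/38599) = 0 − 3 = -3.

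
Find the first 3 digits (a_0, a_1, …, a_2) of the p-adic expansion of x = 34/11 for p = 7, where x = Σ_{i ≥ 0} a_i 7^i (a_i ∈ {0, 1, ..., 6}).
(a_0, …, a_2) = (5, 1, 3)

v_7(34/11) = 0 (numerator and denominator both coprime to 7), so x ∈ ℤ_7^×. Compute digits iteratively via a_i = x_i mod 7, x_{i+1} = (x_i − a_i)/7, with x_0 = x:
  x_0 = 34/11;  a_0 = 5;  x_1 = (x_0 − 5)/7 = -3/11
  x_1 = -3/11;  a_1 = 1;  x_2 = (x_1 − 1)/7 = -2/11
  x_2 = -2/11;  a_2 = 3;  x_3 = (x_2 − 3)/7 = -5/11
Digits: (5, 1, 3).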